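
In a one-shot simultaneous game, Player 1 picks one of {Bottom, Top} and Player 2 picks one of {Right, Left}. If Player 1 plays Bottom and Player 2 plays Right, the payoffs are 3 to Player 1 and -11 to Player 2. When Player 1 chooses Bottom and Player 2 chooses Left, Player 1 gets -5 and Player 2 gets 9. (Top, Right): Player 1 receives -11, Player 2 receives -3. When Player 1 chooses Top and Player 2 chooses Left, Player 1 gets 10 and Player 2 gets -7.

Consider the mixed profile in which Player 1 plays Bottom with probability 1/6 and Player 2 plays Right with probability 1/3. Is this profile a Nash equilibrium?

No

Given Player 2's mix q = 1/3, Player 1's payoff from Bottom is -7/3 but from Top is 3. Player 1 strictly prefers Top, so Player 1 would not mix.
So the proposed profile is not a Nash equilibrium.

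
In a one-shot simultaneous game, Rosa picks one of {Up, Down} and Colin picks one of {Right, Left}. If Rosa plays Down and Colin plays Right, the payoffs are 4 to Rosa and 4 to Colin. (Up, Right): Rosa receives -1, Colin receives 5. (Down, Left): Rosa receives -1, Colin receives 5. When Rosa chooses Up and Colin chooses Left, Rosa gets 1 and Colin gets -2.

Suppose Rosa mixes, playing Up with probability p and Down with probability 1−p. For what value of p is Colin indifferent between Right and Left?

p = 1/8

Colin's indifference between Right and Left determines Rosa's mixing probability p:
  Colin's payoff from Right: p·5 + (1−p)·4 = p + 4
  Colin's payoff from Left: p·(-2) + (1−p)·5 = -7p + 5
  p + 4 = -7p + 5  ⇒  8p = 1  ⇒  p = 1/8.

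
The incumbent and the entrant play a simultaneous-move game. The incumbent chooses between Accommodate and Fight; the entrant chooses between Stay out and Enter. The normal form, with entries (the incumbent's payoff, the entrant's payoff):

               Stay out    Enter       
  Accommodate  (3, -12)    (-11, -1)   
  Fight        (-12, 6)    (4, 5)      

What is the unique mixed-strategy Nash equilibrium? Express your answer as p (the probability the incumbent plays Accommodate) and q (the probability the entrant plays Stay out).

p = 1/12, q = 1/2

Set the entrant's expected payoff from Stay out equal to that from Enter:
  the entrant's payoff to Stay out: p·(-12) + (1−p)·6 = -18p + 6
  the entrant's payoff to Enter: p·(-1) + (1−p)·5 = -6p + 5
  -18p + 6 = -6p + 5  ⇒  -12p = -1  ⇒  p = 1/12.
For the incumbent to be willing to mix, the incumbent must be indifferent between Accommodate and Fight, which pins down the entrant's mix.
  the incumbent's payoff from Accommodate: q·3 + (1−q)·(-11) = 14q - 11
  the incumbent's payoff from Fight: q·(-12) + (1−q)·4 = -16q + 4
  14q - 11 = -16q + 4  ⇒  30q = 15  ⇒  q = 1/2.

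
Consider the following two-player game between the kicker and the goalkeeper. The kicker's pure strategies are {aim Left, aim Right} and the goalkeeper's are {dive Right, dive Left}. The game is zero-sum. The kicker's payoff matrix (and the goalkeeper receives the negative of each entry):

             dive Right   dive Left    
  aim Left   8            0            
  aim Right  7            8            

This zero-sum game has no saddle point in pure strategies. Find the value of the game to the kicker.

The goalkeeper's mix must leave the kicker indifferent between aim Left and aim Right.
  the kicker's payoff to aim Left: q·8 + (1−q)·0 = 8q
  the kicker's payoff to aim Right: q·7 + (1−q)·8 = -q + 8
  8q = -q + 8  ⇒  9q = 8  ⇒  q = 8/9.
The value is the kicker's expected payoff against this mix (using aim Left): (8/9)·8 + (1/9)·0 = 64/9.

v = 64/9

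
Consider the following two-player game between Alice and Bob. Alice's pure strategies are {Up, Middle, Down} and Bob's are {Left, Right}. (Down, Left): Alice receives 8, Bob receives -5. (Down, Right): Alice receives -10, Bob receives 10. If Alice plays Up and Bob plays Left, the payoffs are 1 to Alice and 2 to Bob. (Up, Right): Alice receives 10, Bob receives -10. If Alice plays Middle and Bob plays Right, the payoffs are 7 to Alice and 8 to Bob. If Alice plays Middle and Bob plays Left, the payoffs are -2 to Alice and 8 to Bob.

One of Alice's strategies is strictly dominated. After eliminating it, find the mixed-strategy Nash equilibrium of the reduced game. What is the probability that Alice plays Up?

p = 5/9

Alice's strategy Middle is strictly dominated by Up: 1 > -2 and 10 > 7. Eliminate Middle.
For Bob to be willing to mix, Bob must be indifferent between Left and Right, which pins down Alice's mix.
  Bob's payoff from Left: p·2 + (1−p)·(-5) = 7p - 5
  Bob's payoff from Right: p·(-10) + (1−p)·10 = -20p + 10
  7p - 5 = -20p + 10  ⇒  27p = 15  ⇒  p = 5/9.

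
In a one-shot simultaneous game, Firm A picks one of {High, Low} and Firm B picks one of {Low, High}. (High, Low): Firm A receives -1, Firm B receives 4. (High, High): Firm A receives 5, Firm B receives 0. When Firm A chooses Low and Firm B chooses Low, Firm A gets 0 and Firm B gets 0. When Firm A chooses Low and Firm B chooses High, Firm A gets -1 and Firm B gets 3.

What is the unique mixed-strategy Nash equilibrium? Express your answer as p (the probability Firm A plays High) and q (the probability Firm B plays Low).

p = 3/7, q = 6/7

Firm A's mix must leave Firm B indifferent between Low and High.
  Firm B's payoff from Low: p·4 + (1−p)·0 = 4p
  Firm B's payoff from High: p·0 + (1−p)·3 = -3p + 3
  4p = -3p + 3  ⇒  7p = 3  ⇒  p = 3/7.
Firm A's indifference between High and Low determines Firm B's mixing probability q:
  Firm A's expected payoff from High: q·(-1) + (1−q)·5 = -6q + 5
  Firm A's expected payoff from Low: q·0 + (1−q)·(-1) = q - 1
  -6q + 5 = q - 1  ⇒  -7q = -6  ⇒  q = 6/7.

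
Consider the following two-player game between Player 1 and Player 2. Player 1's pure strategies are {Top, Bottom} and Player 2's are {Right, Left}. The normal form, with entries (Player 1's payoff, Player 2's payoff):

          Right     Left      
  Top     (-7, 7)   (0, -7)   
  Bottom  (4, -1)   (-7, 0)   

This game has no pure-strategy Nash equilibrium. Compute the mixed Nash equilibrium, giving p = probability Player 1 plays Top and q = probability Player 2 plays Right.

For Player 2 to be willing to mix, Player 2 must be indifferent between Right and Left, which pins down Player 1's mix.
  Player 2's payoff to Right: p·7 + (1−p)·(-1) = 8p - 1
  Player 2's payoff to Left: p·(-7) + (1−p)·0 = -7p
  8p - 1 = -7p  ⇒  15p = 1  ⇒  p = 1/15.
In a mixed equilibrium Player 1 is indifferent between Top and Bottom; this condition fixes q.
  Player 1's payoff to Top: q·(-7) + (1−q)·0 = -7q
  Player 1's payoff to Bottom: q·4 + (1−q)·(-7) = 11q - 7
  -7q = 11q - 7  ⇒  -18q = -7  ⇒  q = 7/18.

p = 1/15, q = 7/18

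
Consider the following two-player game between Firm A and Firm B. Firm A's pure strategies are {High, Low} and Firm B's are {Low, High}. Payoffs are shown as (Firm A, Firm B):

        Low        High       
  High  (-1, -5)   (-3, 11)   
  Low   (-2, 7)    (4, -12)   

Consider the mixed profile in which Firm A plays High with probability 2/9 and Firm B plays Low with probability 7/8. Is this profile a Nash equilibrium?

No

Given Firm A's mix p = 2/9, Firm B's payoff from Low is 13/3 but from High is -62/9. Firm B strictly prefers Low, so Firm B would not mix.
So the proposed profile is not a Nash equilibrium.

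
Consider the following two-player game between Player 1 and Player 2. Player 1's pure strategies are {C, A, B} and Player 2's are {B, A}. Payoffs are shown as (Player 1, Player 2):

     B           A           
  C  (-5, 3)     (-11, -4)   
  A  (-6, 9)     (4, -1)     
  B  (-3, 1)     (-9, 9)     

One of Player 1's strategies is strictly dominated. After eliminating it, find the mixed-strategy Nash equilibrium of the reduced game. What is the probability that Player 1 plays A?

Player 1's strategy C is strictly dominated by B: -3 > -5 and -9 > -11. Eliminate C.
Player 1's mix must leave Player 2 indifferent between B and A.
  Player 2's payoff to B: p·9 + (1−p)·1 = 8p + 1
  Player 2's payoff to A: p·(-1) + (1−p)·9 = -10p + 9
  8p + 1 = -10p + 9  ⇒  18p = 8  ⇒  p = 4/9.

p = 4/9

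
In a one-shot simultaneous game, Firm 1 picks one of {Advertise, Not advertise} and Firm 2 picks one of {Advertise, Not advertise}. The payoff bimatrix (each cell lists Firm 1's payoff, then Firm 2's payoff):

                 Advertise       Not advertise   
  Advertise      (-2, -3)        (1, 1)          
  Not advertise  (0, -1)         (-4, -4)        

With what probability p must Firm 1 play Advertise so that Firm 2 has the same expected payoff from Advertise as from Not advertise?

p = 3/7

For Firm 2 to be willing to mix, Firm 2 must be indifferent between Advertise and Not advertise, which pins down Firm 1's mix.
  Firm 2's payoff from Advertise: p·(-3) + (1−p)·(-1) = -2p - 1
  Firm 2's payoff from Not advertise: p·1 + (1−p)·(-4) = 5p - 4
  -2p - 1 = 5p - 4  ⇒  -7p = -3  ⇒  p = 3/7.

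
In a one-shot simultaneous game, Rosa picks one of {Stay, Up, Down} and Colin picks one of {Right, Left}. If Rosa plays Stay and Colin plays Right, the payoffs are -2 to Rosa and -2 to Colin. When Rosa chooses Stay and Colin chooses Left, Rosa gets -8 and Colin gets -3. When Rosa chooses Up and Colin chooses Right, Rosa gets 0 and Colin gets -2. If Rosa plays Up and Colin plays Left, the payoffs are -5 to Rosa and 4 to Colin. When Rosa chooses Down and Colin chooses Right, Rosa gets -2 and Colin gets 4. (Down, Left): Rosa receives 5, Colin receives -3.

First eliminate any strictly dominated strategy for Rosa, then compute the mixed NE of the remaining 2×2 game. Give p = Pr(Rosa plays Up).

p = 7/13

Rosa's strategy Stay is strictly dominated by Up: 0 > -2 and -5 > -8. Eliminate Stay.
For Colin to be willing to mix, Colin must be indifferent between Right and Left, which pins down Rosa's mix.
  Colin's payoff to Right: p·(-2) + (1−p)·4 = -6p + 4
  Colin's payoff to Left: p·4 + (1−p)·(-3) = 7p - 3
  -6p + 4 = 7p - 3  ⇒  -13p = -7  ⇒  p = 7/13.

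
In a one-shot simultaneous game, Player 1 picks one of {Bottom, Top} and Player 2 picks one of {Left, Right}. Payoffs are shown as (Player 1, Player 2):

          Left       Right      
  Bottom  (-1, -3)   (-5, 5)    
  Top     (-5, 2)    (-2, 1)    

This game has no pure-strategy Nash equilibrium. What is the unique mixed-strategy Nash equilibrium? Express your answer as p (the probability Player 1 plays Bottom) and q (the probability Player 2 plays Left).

p = 1/9, q = 3/7

Set Player 2's expected payoff from Left equal to that from Right:
  Player 2's payoff from Left: p·(-3) + (1−p)·2 = -5p + 2
  Player 2's payoff from Right: p·5 + (1−p)·1 = 4p + 1
  -5p + 2 = 4p + 1  ⇒  -9p = -1  ⇒  p = 1/9.
In a mixed equilibrium Player 1 is indifferent between Bottom and Top; this condition fixes q.
  Player 1's payoff to Bottom: q·(-1) + (1−q)·(-5) = 4q - 5
  Player 1's payoff to Top: q·(-5) + (1−q)·(-2) = -3q - 2
  4q - 5 = -3q - 2  ⇒  7q = 3  ⇒  q = 3/7.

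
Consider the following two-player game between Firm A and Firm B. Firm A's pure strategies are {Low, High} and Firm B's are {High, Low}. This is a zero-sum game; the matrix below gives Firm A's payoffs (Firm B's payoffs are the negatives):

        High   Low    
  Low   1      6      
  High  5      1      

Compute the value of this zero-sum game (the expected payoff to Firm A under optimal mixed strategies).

v = 29/9

For Firm A to be willing to mix, Firm A must be indifferent between Low and High, which pins down Firm B's mix.
  Firm A's payoff from Low: q·1 + (1−q)·6 = -5q + 6
  Firm A's payoff from High: q·5 + (1−q)·1 = 4q + 1
  -5q + 6 = 4q + 1  ⇒  -9q = -5  ⇒  q = 5/9.
The value is Firm A's expected payoff against this mix (using Low): (5/9)·1 + (4/9)·6 = 29/9.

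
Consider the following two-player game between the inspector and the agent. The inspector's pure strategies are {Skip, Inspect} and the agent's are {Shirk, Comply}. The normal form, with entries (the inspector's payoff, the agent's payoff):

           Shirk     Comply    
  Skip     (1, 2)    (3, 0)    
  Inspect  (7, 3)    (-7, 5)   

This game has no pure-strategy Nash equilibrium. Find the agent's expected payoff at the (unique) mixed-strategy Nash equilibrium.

The agent's indifference between Shirk and Comply determines the inspector's mixing probability p:
  the agent's expected payoff from Shirk: p·2 + (1−p)·3 = -p + 3
  the agent's expected payoff from Comply: p·0 + (1−p)·5 = -5p + 5
  -p + 3 = -5p + 5  ⇒  4p = 2  ⇒  p = 1/2.
At equilibrium the agent is indifferent across columns, so the agent's payoff equals the payoff from Shirk: (1/2)·2 + (1/2)·3 = 5/2.

5/2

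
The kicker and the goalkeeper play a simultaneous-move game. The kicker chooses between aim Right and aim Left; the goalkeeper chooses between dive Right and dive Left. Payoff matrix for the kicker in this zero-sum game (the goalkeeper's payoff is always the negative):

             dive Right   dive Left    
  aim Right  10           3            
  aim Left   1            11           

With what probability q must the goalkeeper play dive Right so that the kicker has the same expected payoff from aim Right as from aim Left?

q = 8/17

The goalkeeper's mix must leave the kicker indifferent between aim Right and aim Left.
  the kicker's payoff from aim Right: q·10 + (1−q)·3 = 7q + 3
  the kicker's payoff from aim Left: q·1 + (1−q)·11 = -10q + 11
  7q + 3 = -10q + 11  ⇒  17q = 8  ⇒  q = 8/17.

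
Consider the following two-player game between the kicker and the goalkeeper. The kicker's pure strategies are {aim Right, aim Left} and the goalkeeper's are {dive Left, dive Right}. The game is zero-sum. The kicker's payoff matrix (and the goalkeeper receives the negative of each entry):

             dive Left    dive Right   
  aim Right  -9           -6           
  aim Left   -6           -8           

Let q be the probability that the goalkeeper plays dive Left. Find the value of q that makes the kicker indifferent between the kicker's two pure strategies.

The goalkeeper's mix must leave the kicker indifferent between aim Right and aim Left.
  the kicker's payoff to aim Right: q·(-9) + (1−q)·(-6) = -3q - 6
  the kicker's payoff to aim Left: q·(-6) + (1−q)·(-8) = 2q - 8
  -3q - 6 = 2q - 8  ⇒  -5q = -2  ⇒  q = 2/5.

q = 2/5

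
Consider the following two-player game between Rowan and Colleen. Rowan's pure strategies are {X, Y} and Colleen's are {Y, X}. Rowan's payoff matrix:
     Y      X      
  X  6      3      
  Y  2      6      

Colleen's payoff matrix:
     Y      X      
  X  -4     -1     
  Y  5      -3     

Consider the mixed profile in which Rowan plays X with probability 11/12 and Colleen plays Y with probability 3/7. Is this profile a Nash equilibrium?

No

Given Rowan's mix p = 11/12, Colleen's payoff from Y is -13/4 but from X is -7/6. Colleen strictly prefers X, so Colleen would not mix.
So the proposed profile is not a Nash equilibrium.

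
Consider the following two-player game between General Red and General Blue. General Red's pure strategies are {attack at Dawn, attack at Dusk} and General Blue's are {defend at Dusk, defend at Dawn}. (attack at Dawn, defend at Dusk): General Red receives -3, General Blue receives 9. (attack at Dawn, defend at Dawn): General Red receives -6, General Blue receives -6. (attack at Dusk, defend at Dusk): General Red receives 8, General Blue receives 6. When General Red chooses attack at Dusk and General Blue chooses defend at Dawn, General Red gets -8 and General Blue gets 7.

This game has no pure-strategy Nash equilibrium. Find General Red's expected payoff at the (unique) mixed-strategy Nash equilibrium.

General Blue's mix must leave General Red indifferent between attack at Dawn and attack at Dusk.
  General Red's expected payoff from attack at Dawn: q·(-3) + (1−q)·(-6) = 3q - 6
  General Red's expected payoff from attack at Dusk: q·8 + (1−q)·(-8) = 16q - 8
  3q - 6 = 16q - 8  ⇒  -13q = -2  ⇒  q = 2/13.
At equilibrium General Red is indifferent across rows, so General Red's payoff equals the payoff from attack at Dawn: (2/13)·(-3) + (11/13)·(-6) = -72/13.

-72/13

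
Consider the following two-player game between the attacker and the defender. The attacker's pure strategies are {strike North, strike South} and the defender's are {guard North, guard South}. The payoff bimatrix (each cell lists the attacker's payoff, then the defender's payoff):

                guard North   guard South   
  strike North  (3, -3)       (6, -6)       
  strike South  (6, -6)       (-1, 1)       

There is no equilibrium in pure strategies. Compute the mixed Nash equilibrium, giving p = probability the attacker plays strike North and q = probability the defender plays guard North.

In a mixed equilibrium the defender is indifferent between guard North and guard South; this condition fixes p.
  the defender's expected payoff from guard North: p·(-3) + (1−p)·(-6) = 3p - 6
  the defender's expected payoff from guard South: p·(-6) + (1−p)·1 = -7p + 1
  3p - 6 = -7p + 1  ⇒  10p = 7  ⇒  p = 7/10.
For the attacker to be willing to mix, the attacker must be indifferent between strike North and strike South, which pins down the defender's mix.
  the attacker's payoff from strike North: q·3 + (1−q)·6 = -3q + 6
  the attacker's payoff from strike South: q·6 + (1−q)·(-1) = 7q - 1
  -3q + 6 = 7q - 1  ⇒  -10q = -7  ⇒  q = 7/10.

p = 7/10, q = 7/10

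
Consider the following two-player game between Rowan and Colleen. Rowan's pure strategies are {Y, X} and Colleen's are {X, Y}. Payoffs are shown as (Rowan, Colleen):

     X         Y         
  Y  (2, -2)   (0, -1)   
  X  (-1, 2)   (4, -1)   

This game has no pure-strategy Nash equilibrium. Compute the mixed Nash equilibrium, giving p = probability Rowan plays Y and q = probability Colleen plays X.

p = 3/4, q = 4/7

Set Colleen's expected payoff from X equal to that from Y:
  Colleen's payoff from X: p·(-2) + (1−p)·2 = -4p + 2
  Colleen's payoff from Y: p·(-1) + (1−p)·(-1) = -1
  -4p + 2 = -1  ⇒  -4p = -3  ⇒  p = 3/4.
Colleen's mix must leave Rowan indifferent between Y and X.
  Rowan's expected payoff from Y: q·2 + (1−q)·0 = 2q
  Rowan's expected payoff from X: q·(-1) + (1−q)·4 = -5q + 4
  2q = -5q + 4  ⇒  7q = 4  ⇒  q = 4/7.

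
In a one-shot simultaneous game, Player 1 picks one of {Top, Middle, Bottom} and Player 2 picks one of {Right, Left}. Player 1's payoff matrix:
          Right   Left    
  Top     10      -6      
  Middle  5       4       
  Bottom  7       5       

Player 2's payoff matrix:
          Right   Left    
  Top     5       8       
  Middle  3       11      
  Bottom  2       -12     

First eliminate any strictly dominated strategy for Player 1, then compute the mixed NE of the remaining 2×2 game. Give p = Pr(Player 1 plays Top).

Player 1's strategy Middle is strictly dominated by Bottom: 7 > 5 and 5 > 4. Eliminate Middle.
Player 2's indifference between Right and Left determines Player 1's mixing probability p:
  Player 2's payoff from Right: p·5 + (1−p)·2 = 3p + 2
  Player 2's payoff from Left: p·8 + (1−p)·(-12) = 20p - 12
  3p + 2 = 20p - 12  ⇒  -17p = -14  ⇒  p = 14/17.

p = 14/17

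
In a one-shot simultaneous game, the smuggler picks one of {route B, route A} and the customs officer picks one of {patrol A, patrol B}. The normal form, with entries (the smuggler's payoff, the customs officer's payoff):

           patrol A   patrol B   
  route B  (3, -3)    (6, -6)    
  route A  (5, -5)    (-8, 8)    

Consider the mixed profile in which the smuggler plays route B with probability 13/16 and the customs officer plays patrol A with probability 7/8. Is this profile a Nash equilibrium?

Check the customs officer's indifference given the smuggler's mix p = 13/16:
  payoff from patrol A = -27/8; payoff from patrol B = -27/8 — equal.
Check the smuggler's indifference given the customs officer's mix q = 7/8:
  payoff from route B = 27/8; payoff from route A = 27/8 — equal.
Both players are indifferent, so neither can profitably deviate.

Yes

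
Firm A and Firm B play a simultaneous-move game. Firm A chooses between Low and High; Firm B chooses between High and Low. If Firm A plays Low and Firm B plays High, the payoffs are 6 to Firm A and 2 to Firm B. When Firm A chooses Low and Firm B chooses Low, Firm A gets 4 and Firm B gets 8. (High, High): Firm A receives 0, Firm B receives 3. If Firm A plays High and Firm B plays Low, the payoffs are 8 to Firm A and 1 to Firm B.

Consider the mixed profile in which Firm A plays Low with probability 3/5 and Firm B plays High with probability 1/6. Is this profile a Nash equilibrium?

No

Given Firm A's mix p = 3/5, Firm B's payoff from High is 12/5 but from Low is 26/5. Firm B strictly prefers Low, so Firm B would not mix.
So the proposed profile is not a Nash equilibrium.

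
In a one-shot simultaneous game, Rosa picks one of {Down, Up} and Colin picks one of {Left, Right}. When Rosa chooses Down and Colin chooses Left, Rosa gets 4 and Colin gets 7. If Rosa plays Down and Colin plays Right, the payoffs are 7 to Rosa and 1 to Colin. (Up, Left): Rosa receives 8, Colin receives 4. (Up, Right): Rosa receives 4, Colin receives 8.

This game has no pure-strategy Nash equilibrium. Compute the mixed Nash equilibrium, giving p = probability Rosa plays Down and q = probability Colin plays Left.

p = 2/5, q = 3/7

In a mixed equilibrium Colin is indifferent between Left and Right; this condition fixes p.
  Colin's payoff to Left: p·7 + (1−p)·4 = 3p + 4
  Colin's payoff to Right: p·1 + (1−p)·8 = -7p + 8
  3p + 4 = -7p + 8  ⇒  10p = 4  ⇒  p = 2/5.
For Rosa to be willing to mix, Rosa must be indifferent between Down and Up, which pins down Colin's mix.
  Rosa's expected payoff from Down: q·4 + (1−q)·7 = -3q + 7
  Rosa's expected payoff from Up: q·8 + (1−q)·4 = 4q + 4
  -3q + 7 = 4q + 4  ⇒  -7q = -3  ⇒  q = 3/7.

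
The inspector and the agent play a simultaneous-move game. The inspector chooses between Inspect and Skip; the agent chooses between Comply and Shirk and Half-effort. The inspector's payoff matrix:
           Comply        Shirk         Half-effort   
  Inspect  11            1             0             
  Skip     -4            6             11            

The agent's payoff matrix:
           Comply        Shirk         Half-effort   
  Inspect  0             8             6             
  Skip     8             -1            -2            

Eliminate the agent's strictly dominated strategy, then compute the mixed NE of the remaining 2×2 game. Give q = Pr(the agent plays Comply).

q = 1/4

The agent's strategy Half-effort is strictly dominated by Shirk: 8 > 6 and -1 > -2. Eliminate Half-effort.
Set the inspector's expected payoff from Inspect equal to that from Skip:
  the inspector's expected payoff from Inspect: q·11 + (1−q)·1 = 10q + 1
  the inspector's expected payoff from Skip: q·(-4) + (1−q)·6 = -10q + 6
  10q + 1 = -10q + 6  ⇒  20q = 5  ⇒  q = 1/4.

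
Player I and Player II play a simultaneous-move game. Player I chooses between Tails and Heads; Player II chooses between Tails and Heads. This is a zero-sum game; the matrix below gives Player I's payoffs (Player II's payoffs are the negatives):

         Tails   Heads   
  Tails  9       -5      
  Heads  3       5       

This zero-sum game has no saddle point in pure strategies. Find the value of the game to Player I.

Set Player I's expected payoff from Tails equal to that from Heads:
  Player I's payoff from Tails: q·9 + (1−q)·(-5) = 14q - 5
  Player I's payoff from Heads: q·3 + (1−q)·5 = -2q + 5
  14q - 5 = -2q + 5  ⇒  16q = 10  ⇒  q = 5/8.
The value is Player I's expected payoff against this mix (using Tails): (5/8)·9 + (3/8)·(-5) = 15/4.

v = 15/4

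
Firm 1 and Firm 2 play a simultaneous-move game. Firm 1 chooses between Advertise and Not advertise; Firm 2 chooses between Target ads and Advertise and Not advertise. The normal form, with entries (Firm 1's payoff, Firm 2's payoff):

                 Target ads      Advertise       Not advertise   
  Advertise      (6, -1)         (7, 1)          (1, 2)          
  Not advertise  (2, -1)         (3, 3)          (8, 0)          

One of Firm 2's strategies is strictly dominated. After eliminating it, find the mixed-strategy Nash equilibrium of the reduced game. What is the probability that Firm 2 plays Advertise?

Firm 2's strategy Target ads is strictly dominated by Not advertise: 2 > -1 and 0 > -1. Eliminate Target ads.
Set Firm 1's expected payoff from Advertise equal to that from Not advertise:
  Firm 1's payoff from Advertise: q·7 + (1−q)·1 = 6q + 1
  Firm 1's payoff from Not advertise: q·3 + (1−q)·8 = -5q + 8
  6q + 1 = -5q + 8  ⇒  11q = 7  ⇒  q = 7/11.

q = 7/11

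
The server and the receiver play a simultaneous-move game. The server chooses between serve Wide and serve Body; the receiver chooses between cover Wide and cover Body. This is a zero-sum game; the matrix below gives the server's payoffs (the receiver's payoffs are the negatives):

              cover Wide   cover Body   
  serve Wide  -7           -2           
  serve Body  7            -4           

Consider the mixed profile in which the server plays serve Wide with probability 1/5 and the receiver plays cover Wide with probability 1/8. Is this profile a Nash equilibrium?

No

Given the server's mix p = 1/5, the receiver's payoff from cover Wide is -21/5 but from cover Body is 18/5. The receiver strictly prefers cover Body, so the receiver would not mix.
So the proposed profile is not a Nash equilibrium.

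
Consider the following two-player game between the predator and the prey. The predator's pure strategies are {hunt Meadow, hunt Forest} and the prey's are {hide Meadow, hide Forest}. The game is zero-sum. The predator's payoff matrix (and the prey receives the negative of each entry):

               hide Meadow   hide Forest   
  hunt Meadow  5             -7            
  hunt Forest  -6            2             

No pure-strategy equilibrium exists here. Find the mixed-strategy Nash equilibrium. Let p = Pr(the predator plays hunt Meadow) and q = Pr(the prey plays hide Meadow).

p = 2/5, q = 9/20

The prey's indifference between hide Meadow and hide Forest determines the predator's mixing probability p:
  the prey's expected payoff from hide Meadow: p·(-5) + (1−p)·6 = -11p + 6
  the prey's expected payoff from hide Forest: p·7 + (1−p)·(-2) = 9p - 2
  -11p + 6 = 9p - 2  ⇒  -20p = -8  ⇒  p = 2/5.
Set the predator's expected payoff from hunt Meadow equal to that from hunt Forest:
  the predator's expected payoff from hunt Meadow: q·5 + (1−q)·(-7) = 12q - 7
  the predator's expected payoff from hunt Forest: q·(-6) + (1−q)·2 = -8q + 2
  12q - 7 = -8q + 2  ⇒  20q = 9  ⇒  q = 9/20.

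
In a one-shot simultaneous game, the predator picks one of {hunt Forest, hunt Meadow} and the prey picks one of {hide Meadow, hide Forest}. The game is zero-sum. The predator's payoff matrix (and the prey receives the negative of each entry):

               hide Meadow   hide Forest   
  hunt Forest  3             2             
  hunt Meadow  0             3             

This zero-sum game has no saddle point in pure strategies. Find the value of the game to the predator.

v = 9/4

The predator's indifference between hunt Forest and hunt Meadow determines the prey's mixing probability q:
  the predator's expected payoff from hunt Forest: q·3 + (1−q)·2 = q + 2
  the predator's expected payoff from hunt Meadow: q·0 + (1−q)·3 = -3q + 3
  q + 2 = -3q + 3  ⇒  4q = 1  ⇒  q = 1/4.
The value is the predator's expected payoff against this mix (using hunt Forest): (1/4)·3 + (3/4)·2 = 9/4.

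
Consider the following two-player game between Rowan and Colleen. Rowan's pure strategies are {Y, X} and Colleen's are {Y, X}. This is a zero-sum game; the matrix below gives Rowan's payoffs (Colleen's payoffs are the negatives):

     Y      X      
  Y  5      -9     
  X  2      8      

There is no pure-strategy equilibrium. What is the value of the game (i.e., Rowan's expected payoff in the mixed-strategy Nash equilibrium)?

Colleen's mix must leave Rowan indifferent between Y and X.
  Rowan's payoff from Y: q·5 + (1−q)·(-9) = 14q - 9
  Rowan's payoff from X: q·2 + (1−q)·8 = -6q + 8
  14q - 9 = -6q + 8  ⇒  20q = 17  ⇒  q = 17/20.
The value is Rowan's expected payoff against this mix (using Y): (17/20)·5 + (3/20)·(-9) = 29/10.

v = 29/10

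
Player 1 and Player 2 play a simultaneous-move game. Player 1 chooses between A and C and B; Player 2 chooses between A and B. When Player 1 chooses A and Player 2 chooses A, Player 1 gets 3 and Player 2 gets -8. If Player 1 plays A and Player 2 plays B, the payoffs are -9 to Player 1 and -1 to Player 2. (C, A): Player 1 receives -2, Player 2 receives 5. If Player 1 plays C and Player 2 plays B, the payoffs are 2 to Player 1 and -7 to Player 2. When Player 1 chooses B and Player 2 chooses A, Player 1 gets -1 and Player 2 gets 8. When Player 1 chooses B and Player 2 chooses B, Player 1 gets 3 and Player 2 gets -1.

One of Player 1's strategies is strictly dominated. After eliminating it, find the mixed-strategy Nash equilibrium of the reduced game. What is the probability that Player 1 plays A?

Player 1's strategy C is strictly dominated by B: -1 > -2 and 3 > 2. Eliminate C.
For Player 2 to be willing to mix, Player 2 must be indifferent between A and B, which pins down Player 1's mix.
  Player 2's payoff to A: p·(-8) + (1−p)·8 = -16p + 8
  Player 2's payoff to B: p·(-1) + (1−p)·(-1) = -1
  -16p + 8 = -1  ⇒  -16p = -9  ⇒  p = 9/16.

p = 9/16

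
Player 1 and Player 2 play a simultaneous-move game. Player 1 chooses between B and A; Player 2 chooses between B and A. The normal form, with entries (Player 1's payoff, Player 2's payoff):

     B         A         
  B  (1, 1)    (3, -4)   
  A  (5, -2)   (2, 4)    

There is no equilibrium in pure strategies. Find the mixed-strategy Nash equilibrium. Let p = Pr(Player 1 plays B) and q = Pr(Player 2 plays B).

Player 2's indifference between B and A determines Player 1's mixing probability p:
  Player 2's expected payoff from B: p·1 + (1−p)·(-2) = 3p - 2
  Player 2's expected payoff from A: p·(-4) + (1−p)·4 = -8p + 4
  3p - 2 = -8p + 4  ⇒  11p = 6  ⇒  p = 6/11.
For Player 1 to be willing to mix, Player 1 must be indifferent between B and A, which pins down Player 2's mix.
  Player 1's expected payoff from B: q·1 + (1−q)·3 = -2q + 3
  Player 1's expected payoff from A: q·5 + (1−q)·2 = 3q + 2
  -2q + 3 = 3q + 2  ⇒  -5q = -1  ⇒  q = 1/5.

p = 6/11, q = 1/5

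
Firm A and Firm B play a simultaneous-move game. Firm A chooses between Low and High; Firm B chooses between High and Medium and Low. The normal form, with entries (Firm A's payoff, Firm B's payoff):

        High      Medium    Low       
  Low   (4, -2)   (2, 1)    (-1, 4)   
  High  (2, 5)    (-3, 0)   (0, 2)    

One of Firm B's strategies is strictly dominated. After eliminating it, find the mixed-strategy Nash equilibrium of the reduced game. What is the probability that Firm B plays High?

q = 1/3

Firm B's strategy Medium is strictly dominated by Low: 4 > 1 and 2 > 0. Eliminate Medium.
Firm A's indifference between Low and High determines Firm B's mixing probability q:
  Firm A's payoff from Low: q·4 + (1−q)·(-1) = 5q - 1
  Firm A's payoff from High: q·2 + (1−q)·0 = 2q
  5q - 1 = 2q  ⇒  3q = 1  ⇒  q = 1/3.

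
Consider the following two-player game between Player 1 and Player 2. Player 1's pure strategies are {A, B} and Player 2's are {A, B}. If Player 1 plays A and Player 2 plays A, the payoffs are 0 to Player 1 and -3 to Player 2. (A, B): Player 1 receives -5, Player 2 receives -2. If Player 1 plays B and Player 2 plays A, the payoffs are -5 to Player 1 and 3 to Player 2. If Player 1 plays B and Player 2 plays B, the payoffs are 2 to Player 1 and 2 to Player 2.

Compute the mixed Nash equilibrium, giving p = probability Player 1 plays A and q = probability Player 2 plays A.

In a mixed equilibrium Player 2 is indifferent between A and B; this condition fixes p.
  Player 2's expected payoff from A: p·(-3) + (1−p)·3 = -6p + 3
  Player 2's expected payoff from B: p·(-2) + (1−p)·2 = -4p + 2
  -6p + 3 = -4p + 2  ⇒  -2p = -1  ⇒  p = 1/2.
In a mixed equilibrium Player 1 is indifferent between A and B; this condition fixes q.
  Player 1's payoff from A: q·0 + (1−q)·(-5) = 5q - 5
  Player 1's payoff from B: q·(-5) + (1−q)·2 = -7q + 2
  5q - 5 = -7q + 2  ⇒  12q = 7  ⇒  q = 7/12.

p = 1/2, q = 7/12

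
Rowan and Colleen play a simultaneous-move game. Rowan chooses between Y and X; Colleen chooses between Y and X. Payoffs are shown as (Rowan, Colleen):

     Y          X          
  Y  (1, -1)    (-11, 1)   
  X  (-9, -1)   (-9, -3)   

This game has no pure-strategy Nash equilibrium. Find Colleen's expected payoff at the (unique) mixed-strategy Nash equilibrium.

For Colleen to be willing to mix, Colleen must be indifferent between Y and X, which pins down Rowan's mix.
  Colleen's payoff to Y: p·(-1) + (1−p)·(-1) = -1
  Colleen's payoff to X: p·1 + (1−p)·(-3) = 4p - 3
  -1 = 4p - 3  ⇒  -4p = -2  ⇒  p = 1/2.
At equilibrium Colleen is indifferent across columns, so Colleen's payoff equals the payoff from Y: (1/2)·(-1) + (1/2)·(-1) = -1.

-1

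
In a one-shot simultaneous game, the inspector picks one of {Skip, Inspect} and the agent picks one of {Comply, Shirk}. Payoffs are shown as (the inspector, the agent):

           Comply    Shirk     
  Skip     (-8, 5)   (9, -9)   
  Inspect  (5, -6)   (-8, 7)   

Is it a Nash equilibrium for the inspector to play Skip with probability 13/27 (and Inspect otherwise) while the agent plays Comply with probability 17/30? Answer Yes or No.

Check the agent's indifference given the inspector's mix p = 13/27:
  payoff from Comply = -19/27; payoff from Shirk = -19/27 — equal.
Check the inspector's indifference given the agent's mix q = 17/30:
  payoff from Skip = -19/30; payoff from Inspect = -19/30 — equal.
Both players are indifferent, so neither can profitably deviate.

Yes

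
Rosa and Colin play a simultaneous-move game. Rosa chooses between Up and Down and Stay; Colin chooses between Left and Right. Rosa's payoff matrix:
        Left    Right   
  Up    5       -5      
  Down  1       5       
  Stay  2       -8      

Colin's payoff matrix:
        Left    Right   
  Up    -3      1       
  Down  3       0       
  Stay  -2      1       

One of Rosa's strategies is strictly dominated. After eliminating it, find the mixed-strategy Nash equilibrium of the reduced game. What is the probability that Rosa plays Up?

p = 3/7

Rosa's strategy Stay is strictly dominated by Up: 5 > 2 and -5 > -8. Eliminate Stay.
Set Colin's expected payoff from Left equal to that from Right:
  Colin's payoff to Left: p·(-3) + (1−p)·3 = -6p + 3
  Colin's payoff to Right: p·1 + (1−p)·0 = p
  -6p + 3 = p  ⇒  -7p = -3  ⇒  p = 3/7.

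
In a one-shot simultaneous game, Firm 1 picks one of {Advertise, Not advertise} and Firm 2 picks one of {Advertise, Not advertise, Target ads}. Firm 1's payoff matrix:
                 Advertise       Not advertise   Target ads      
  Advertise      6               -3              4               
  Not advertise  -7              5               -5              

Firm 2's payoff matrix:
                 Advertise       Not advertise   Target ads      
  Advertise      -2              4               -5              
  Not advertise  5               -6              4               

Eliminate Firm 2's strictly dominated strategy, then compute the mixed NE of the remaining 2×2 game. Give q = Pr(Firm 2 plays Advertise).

Firm 2's strategy Target ads is strictly dominated by Advertise: -2 > -5 and 5 > 4. Eliminate Target ads.
Set Firm 1's expected payoff from Advertise equal to that from Not advertise:
  Firm 1's payoff to Advertise: q·6 + (1−q)·(-3) = 9q - 3
  Firm 1's payoff to Not advertise: q·(-7) + (1−q)·5 = -12q + 5
  9q - 3 = -12q + 5  ⇒  21q = 8  ⇒  q = 8/21.

q = 8/21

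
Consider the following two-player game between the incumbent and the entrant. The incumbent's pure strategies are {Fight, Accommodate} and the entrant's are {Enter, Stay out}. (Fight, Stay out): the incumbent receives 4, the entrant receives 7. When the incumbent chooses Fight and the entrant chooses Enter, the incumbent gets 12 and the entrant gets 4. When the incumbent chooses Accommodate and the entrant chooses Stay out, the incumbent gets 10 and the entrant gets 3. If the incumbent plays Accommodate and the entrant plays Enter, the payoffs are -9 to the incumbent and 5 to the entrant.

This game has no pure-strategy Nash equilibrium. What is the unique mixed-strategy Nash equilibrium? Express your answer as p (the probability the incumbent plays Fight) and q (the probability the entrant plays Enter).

p = 2/5, q = 2/9

For the entrant to be willing to mix, the entrant must be indifferent between Enter and Stay out, which pins down the incumbent's mix.
  the entrant's expected payoff from Enter: p·4 + (1−p)·5 = -p + 5
  the entrant's expected payoff from Stay out: p·7 + (1−p)·3 = 4p + 3
  -p + 5 = 4p + 3  ⇒  -5p = -2  ⇒  p = 2/5.
The entrant's mix must leave the incumbent indifferent between Fight and Accommodate.
  the incumbent's payoff to Fight: q·12 + (1−q)·4 = 8q + 4
  the incumbent's payoff to Accommodate: q·(-9) + (1−q)·10 = -19q + 10
  8q + 4 = -19q + 10  ⇒  27q = 6  ⇒  q = 2/9.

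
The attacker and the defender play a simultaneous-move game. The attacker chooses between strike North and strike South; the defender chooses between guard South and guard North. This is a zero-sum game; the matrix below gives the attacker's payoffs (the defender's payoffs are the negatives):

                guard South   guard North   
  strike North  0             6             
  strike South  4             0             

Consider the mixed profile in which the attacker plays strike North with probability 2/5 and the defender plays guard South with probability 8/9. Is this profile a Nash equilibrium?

Given the defender's mix q = 8/9, the attacker's payoff from strike North is 2/3 but from strike South is 32/9. The attacker strictly prefers strike South, so the attacker would not mix.
So the proposed profile is not a Nash equilibrium.

No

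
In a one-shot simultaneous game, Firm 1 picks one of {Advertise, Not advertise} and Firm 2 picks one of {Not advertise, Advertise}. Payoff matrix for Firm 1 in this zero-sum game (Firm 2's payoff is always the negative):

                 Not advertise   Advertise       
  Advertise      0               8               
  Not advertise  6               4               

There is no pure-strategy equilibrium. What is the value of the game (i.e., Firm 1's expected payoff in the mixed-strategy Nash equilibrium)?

v = 24/5

Firm 2's mix must leave Firm 1 indifferent between Advertise and Not advertise.
  Firm 1's payoff from Advertise: q·0 + (1−q)·8 = -8q + 8
  Firm 1's payoff from Not advertise: q·6 + (1−q)·4 = 2q + 4
  -8q + 8 = 2q + 4  ⇒  -10q = -4  ⇒  q = 2/5.
The value is Firm 1's expected payoff against this mix (using Advertise): (2/5)·0 + (3/5)·8 = 24/5.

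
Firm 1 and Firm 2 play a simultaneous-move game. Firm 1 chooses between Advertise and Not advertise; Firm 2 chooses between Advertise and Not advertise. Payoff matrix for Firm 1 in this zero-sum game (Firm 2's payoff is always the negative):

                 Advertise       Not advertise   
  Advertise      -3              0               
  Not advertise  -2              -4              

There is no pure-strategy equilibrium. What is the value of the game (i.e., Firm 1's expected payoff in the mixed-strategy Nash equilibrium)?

For Firm 1 to be willing to mix, Firm 1 must be indifferent between Advertise and Not advertise, which pins down Firm 2's mix.
  Firm 1's expected payoff from Advertise: q·(-3) + (1−q)·0 = -3q
  Firm 1's expected payoff from Not advertise: q·(-2) + (1−q)·(-4) = 2q - 4
  -3q = 2q - 4  ⇒  -5q = -4  ⇒  q = 4/5.
The value is Firm 1's expected payoff against this mix (using Advertise): (4/5)·(-3) + (1/5)·0 = -12/5.

v = -12/5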